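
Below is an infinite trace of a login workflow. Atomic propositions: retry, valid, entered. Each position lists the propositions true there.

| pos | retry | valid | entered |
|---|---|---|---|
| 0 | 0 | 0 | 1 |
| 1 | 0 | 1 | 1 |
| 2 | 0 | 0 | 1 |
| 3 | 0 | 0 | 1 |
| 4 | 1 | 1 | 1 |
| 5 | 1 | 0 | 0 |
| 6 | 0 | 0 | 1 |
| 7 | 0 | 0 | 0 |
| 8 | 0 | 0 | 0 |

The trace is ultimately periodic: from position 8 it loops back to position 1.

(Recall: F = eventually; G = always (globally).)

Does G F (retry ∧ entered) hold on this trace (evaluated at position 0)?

Satisfied

F (retry ∧ entered) holds at every position 0..8, and those are all positions ever visited, so G F (retry ∧ entered) holds.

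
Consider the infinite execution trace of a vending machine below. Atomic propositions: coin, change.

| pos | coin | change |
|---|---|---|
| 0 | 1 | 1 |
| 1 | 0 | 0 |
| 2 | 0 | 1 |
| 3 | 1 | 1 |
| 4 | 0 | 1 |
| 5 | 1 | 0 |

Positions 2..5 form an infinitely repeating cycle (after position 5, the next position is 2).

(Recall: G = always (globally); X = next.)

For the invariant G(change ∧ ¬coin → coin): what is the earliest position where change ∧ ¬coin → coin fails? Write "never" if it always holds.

Check change ∧ ¬coin → coin at each position in order: 0 ✓, 1 ✓.
At position 2 the labels are {change}, so change ∧ ¬coin → coin is false there. This is the first violation.

2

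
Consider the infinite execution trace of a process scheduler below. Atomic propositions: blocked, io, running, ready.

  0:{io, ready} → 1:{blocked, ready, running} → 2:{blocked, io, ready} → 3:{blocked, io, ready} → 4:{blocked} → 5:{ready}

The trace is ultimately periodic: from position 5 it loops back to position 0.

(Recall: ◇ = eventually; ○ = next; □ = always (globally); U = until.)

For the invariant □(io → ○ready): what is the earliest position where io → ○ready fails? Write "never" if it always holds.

3

Check io → ○ready at each position in order: 0 ✓, 1 ✓, 2 ✓.
At position 3 the labels are {blocked, io, ready} and the next position 4 has {blocked}, so io → ○ready is false there. This is the first violation.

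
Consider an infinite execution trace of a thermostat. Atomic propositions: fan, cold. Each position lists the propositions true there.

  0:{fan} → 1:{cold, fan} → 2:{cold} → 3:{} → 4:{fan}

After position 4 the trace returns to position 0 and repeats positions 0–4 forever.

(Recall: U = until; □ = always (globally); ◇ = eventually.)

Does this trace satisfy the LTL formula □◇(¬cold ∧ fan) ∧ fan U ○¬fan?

Yes

◇(¬cold ∧ fan) holds at every position 0..4, and those are all positions ever visited, so □◇(¬cold ∧ fan) holds.
Walking from position 0: ○¬fan first holds at position 1, and fan holds at every earlier position along the way, so fan U ○¬fan holds.
At position 0: □◇(¬cold ∧ fan) is true; fan U ○¬fan is true; so □◇(¬cold ∧ fan) ∧ fan U ○¬fan is true.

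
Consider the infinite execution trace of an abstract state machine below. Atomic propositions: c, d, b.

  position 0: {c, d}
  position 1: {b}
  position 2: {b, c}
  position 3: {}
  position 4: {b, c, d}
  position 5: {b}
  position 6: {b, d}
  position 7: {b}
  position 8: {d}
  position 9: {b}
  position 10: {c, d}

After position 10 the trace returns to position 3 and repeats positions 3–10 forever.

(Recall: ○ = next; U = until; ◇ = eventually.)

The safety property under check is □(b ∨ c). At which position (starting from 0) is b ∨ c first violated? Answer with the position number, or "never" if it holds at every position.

Check b ∨ c at each position in order: 0 ✓, 1 ✓, 2 ✓.
At position 3 the labels are {}, so b ∨ c is false there. This is the first violation.

3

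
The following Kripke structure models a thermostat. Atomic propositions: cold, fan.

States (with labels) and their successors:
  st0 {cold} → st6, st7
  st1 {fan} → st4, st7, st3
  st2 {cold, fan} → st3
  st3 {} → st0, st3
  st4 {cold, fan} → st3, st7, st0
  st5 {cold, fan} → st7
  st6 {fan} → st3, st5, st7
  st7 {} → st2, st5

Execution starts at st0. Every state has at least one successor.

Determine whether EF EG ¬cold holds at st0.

Yes

States satisfying EG ¬cold: {st1, st3, st6}.
States satisfying EF EG ¬cold: {st0, st1, st2, st3, st4, st5, st6, st7}.
Some path from st0 reaches a state where EG ¬cold holds.
st0 ∈ Sat(EF EG ¬cold).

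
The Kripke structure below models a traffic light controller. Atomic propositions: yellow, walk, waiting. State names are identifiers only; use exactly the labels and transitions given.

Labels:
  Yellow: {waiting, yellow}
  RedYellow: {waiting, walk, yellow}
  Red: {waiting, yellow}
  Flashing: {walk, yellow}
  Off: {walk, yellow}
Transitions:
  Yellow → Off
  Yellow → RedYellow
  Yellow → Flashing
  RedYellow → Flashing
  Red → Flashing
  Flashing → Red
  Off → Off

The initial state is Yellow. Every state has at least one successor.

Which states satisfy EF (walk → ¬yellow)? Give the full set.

{Yellow, RedYellow, Red, Flashing}

States satisfying walk → ¬yellow: {Yellow, Red}.
States satisfying EF (walk → ¬yellow): {Yellow, RedYellow, Red, Flashing}.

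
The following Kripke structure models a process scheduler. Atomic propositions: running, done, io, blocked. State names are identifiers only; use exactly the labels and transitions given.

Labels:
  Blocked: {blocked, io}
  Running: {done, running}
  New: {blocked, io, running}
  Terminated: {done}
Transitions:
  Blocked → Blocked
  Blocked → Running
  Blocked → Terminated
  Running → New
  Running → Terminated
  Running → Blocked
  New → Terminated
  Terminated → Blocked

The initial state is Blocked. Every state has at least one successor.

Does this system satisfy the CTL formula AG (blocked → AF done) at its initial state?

States satisfying blocked → AF done: {Running, New, Terminated}.
States satisfying AG (blocked → AF done): ∅.
Blocked is reachable from Blocked and violates blocked → AF done, so AG fails at Blocked.
Blocked ∉ Sat(AG (blocked → AF done)).

Violated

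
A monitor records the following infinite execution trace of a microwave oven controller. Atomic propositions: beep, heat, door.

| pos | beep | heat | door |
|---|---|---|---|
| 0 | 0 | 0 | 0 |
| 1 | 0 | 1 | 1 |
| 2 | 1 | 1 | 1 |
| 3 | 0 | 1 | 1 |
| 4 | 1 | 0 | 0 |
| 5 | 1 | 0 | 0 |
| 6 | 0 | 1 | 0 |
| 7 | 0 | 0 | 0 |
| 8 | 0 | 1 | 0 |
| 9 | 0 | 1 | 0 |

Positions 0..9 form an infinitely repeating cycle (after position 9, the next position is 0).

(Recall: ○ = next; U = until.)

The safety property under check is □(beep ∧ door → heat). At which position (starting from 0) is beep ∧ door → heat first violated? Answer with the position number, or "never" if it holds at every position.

beep ∧ door → heat holds at every position 0..9, and those are all the positions the trace ever visits, so the invariant □(beep ∧ door → heat) is never violated.

never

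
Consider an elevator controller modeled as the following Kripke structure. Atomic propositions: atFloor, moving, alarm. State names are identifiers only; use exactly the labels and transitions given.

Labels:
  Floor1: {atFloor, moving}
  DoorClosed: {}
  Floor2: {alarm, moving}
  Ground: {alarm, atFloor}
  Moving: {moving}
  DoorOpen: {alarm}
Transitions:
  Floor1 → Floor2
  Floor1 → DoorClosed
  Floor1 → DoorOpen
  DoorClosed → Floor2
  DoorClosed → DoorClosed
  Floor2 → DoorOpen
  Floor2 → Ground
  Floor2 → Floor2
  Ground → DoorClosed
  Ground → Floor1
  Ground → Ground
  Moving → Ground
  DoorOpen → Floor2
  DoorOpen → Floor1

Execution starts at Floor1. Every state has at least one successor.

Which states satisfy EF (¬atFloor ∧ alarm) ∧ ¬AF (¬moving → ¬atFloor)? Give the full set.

{Ground}

States satisfying ¬atFloor ∧ alarm: {Floor2, DoorOpen}.
States satisfying EF (¬atFloor ∧ alarm): {Floor1, DoorClosed, Floor2, Ground, Moving, DoorOpen}.
States satisfying ¬moving → ¬atFloor: {Floor1, DoorClosed, Floor2, Moving, DoorOpen}.
States satisfying AF (¬moving → ¬atFloor): {Floor1, DoorClosed, Floor2, Moving, DoorOpen}.
States satisfying ¬AF (¬moving → ¬atFloor): {Ground}.
States satisfying EF (¬atFloor ∧ alarm) ∧ ¬AF (¬moving → ¬atFloor): {Ground}.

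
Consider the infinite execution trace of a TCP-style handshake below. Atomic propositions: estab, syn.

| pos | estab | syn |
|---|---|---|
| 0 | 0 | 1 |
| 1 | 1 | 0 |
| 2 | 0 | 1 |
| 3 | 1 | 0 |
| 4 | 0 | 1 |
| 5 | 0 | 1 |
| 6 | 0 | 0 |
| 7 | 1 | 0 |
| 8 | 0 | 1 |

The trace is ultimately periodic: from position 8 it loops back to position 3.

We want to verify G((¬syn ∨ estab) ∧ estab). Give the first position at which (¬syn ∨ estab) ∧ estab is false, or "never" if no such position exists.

0

At position 0 the labels are {syn}, so (¬syn ∨ estab) ∧ estab is false there. This is the first violation.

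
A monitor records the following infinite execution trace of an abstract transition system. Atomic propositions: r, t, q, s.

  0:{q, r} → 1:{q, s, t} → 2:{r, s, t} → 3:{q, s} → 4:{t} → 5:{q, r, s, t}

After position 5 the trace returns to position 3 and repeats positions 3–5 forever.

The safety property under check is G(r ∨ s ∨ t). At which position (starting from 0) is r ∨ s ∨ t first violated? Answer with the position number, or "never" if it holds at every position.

never

r ∨ s ∨ t holds at every position 0..5, and those are all the positions the trace ever visits, so the invariant G(r ∨ s ∨ t) is never violated.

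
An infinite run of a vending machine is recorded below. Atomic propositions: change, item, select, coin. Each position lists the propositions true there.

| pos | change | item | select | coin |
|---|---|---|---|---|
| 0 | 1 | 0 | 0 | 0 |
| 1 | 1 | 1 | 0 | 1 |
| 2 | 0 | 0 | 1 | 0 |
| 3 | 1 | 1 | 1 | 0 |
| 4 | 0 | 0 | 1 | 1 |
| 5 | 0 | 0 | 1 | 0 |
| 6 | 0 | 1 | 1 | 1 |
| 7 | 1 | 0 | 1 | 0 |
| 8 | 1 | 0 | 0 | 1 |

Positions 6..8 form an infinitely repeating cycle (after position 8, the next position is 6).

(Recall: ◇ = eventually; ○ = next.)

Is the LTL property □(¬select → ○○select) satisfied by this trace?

¬select → ○○select holds at every position 0..8, and those are all positions ever visited, so □(¬select → ○○select) holds.
Positions where ¬select holds: 0, 1, 8.
Check ○○select at each: 0→ok, 1→ok, 8→ok.

Satisfied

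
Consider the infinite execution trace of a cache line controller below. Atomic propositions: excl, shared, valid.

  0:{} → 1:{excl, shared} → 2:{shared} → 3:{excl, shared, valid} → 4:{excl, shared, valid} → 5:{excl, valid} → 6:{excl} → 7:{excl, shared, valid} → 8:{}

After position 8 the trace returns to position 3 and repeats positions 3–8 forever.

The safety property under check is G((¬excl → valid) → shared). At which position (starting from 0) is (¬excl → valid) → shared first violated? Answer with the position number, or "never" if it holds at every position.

Check (¬excl → valid) → shared at each position in order: 0 ✓, 1 ✓, 2 ✓, 3 ✓, 4 ✓.
At position 5 the labels are {excl, valid}, so (¬excl → valid) → shared is false there. This is the first violation.

5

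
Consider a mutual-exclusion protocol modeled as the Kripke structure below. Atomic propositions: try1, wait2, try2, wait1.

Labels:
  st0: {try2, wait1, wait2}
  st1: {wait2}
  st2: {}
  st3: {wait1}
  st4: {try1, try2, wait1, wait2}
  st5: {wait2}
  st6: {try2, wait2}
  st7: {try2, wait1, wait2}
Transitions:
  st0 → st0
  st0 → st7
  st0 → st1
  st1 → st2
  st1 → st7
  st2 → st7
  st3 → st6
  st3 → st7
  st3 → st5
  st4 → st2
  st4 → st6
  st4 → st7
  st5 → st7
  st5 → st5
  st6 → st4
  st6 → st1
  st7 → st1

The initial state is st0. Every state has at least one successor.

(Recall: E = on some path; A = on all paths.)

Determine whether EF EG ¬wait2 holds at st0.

States satisfying EG ¬wait2: ∅.
States satisfying EF EG ¬wait2: ∅.
No suitable path/successor from st0 witnesses the formula.
st0 ∉ Sat(EF EG ¬wait2).

Violated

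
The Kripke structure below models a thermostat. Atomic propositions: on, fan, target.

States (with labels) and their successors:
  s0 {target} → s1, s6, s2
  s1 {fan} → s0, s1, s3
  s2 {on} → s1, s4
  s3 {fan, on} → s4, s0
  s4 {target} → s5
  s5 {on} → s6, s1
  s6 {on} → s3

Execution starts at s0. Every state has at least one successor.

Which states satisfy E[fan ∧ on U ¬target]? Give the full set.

States satisfying fan ∧ on: {s3}.
States satisfying ¬target: {s1, s2, s3, s5, s6}.
States satisfying E[fan ∧ on U ¬target]: {s1, s2, s3, s5, s6}.

{s1, s2, s3, s5, s6}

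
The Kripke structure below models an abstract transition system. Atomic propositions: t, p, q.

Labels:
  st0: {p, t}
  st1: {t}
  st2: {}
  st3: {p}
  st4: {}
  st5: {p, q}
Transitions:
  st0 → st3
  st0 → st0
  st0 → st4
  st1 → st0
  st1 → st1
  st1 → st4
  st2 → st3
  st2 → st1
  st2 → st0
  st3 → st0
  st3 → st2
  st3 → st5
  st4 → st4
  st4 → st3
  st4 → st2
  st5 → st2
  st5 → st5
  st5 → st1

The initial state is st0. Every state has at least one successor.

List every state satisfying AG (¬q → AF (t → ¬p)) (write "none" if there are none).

States satisfying ¬q → AF (t → ¬p): {st1, st2, st3, st4, st5}.
States satisfying AG (¬q → AF (t → ¬p)): ∅.

none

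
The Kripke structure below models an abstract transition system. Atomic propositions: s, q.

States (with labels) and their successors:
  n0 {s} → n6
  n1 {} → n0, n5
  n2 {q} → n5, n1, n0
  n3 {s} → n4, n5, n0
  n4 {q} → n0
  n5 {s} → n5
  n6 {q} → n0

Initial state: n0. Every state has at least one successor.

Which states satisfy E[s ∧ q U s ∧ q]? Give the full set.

none

States satisfying s ∧ q: ∅.
States satisfying E[s ∧ q U s ∧ q]: ∅.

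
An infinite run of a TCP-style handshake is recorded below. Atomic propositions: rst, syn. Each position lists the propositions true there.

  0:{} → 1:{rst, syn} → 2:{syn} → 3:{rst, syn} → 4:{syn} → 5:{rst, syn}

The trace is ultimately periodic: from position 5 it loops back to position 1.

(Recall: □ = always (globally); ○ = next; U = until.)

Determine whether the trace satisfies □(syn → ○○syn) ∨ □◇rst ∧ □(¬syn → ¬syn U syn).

syn → ○○syn holds at every position 0..5, and those are all positions ever visited, so □(syn → ○○syn) holds.
Positions where syn holds: 1, 2, 3, 4, 5.
Check ○○syn at each: 1→ok, 2→ok, 3→ok, 4→ok, 5→ok.
At position 0: □(syn → ○○syn) is true; □◇rst ∧ □(¬syn → ¬syn U syn) is true; so □(syn → ○○syn) ∨ □◇rst ∧ □(¬syn → ¬syn U syn) is true.

Satisfied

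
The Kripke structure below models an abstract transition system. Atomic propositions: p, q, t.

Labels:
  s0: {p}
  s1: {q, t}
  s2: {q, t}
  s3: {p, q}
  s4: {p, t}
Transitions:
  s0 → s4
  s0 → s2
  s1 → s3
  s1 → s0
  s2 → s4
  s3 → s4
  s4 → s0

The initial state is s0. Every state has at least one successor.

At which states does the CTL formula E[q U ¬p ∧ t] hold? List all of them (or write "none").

States satisfying q: {s1, s2, s3}.
States satisfying ¬p ∧ t: {s1, s2}.
States satisfying E[q U ¬p ∧ t]: {s1, s2}.

{s1, s2}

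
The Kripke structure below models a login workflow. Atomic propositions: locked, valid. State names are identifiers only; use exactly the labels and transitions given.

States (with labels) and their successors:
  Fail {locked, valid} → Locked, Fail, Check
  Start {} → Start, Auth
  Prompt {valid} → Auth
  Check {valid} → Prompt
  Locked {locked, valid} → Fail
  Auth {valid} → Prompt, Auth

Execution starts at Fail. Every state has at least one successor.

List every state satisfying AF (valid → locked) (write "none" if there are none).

States satisfying valid → locked: {Fail, Start, Locked}.
States satisfying AF (valid → locked): {Fail, Start, Locked}.

{Fail, Start, Locked}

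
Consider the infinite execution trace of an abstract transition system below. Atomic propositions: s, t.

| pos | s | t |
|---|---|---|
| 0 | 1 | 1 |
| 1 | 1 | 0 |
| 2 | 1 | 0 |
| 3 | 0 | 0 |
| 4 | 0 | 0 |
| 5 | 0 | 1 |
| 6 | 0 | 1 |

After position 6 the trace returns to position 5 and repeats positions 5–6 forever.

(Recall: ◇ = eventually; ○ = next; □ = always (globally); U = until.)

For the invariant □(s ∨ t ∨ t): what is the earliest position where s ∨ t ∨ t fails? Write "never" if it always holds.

3

Check s ∨ t ∨ t at each position in order: 0 ✓, 1 ✓, 2 ✓.
At position 3 the labels are {}, so s ∨ t ∨ t is false there. This is the first violation.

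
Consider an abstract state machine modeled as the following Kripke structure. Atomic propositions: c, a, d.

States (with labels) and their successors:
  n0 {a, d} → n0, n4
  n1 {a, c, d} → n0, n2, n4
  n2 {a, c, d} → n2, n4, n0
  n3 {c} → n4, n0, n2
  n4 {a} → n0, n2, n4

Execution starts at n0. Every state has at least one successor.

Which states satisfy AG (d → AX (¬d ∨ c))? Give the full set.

States satisfying d → AX (¬d ∨ c): {n3, n4}.
States satisfying AG (d → AX (¬d ∨ c)): ∅.

none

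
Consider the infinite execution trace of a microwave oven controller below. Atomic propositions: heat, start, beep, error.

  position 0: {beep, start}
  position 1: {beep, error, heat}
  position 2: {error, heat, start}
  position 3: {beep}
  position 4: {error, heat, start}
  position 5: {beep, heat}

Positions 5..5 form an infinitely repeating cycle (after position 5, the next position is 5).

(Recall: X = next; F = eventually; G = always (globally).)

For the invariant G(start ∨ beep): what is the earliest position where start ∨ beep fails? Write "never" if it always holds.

never

start ∨ beep holds at every position 0..5, and those are all the positions the trace ever visits, so the invariant G(start ∨ beep) is never violated.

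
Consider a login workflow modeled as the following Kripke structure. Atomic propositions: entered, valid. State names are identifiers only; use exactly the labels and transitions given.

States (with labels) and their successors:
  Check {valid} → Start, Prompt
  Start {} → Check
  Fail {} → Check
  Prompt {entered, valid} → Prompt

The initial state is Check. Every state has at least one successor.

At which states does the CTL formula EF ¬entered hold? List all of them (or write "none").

{Check, Start, Fail}

States satisfying ¬entered: {Check, Start, Fail}.
States satisfying EF ¬entered: {Check, Start, Fail}.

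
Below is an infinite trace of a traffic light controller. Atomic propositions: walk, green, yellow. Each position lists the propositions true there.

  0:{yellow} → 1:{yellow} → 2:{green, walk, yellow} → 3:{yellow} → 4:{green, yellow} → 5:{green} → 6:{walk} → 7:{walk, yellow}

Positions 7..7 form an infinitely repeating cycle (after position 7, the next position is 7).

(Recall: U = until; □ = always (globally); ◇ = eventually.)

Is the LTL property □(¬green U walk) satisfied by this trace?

¬green U walk must hold at every position from 0 onward. It fails at position 3, so □(¬green U walk) is false.

Does not hold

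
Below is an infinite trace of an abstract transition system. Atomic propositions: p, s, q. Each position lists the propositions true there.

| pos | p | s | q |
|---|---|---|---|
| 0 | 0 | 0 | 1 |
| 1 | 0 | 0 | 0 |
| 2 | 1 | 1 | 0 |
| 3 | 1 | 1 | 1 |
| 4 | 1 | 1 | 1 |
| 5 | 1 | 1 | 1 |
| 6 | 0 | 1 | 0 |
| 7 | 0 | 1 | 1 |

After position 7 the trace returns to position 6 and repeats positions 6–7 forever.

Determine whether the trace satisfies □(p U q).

No

p U q must hold at every position from 0 onward. It fails at position 1, so □(p U q) is false.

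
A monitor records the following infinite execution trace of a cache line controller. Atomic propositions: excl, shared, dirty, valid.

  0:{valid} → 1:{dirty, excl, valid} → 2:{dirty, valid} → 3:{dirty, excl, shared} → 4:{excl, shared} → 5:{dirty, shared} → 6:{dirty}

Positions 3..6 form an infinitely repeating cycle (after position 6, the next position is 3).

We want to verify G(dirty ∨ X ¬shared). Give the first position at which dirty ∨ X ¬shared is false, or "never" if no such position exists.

4

Check dirty ∨ X ¬shared at each position in order: 0 ✓, 1 ✓, 2 ✓, 3 ✓.
At position 4 the labels are {excl, shared} and the next position 5 has {dirty, shared}, so dirty ∨ X ¬shared is false there. This is the first violation.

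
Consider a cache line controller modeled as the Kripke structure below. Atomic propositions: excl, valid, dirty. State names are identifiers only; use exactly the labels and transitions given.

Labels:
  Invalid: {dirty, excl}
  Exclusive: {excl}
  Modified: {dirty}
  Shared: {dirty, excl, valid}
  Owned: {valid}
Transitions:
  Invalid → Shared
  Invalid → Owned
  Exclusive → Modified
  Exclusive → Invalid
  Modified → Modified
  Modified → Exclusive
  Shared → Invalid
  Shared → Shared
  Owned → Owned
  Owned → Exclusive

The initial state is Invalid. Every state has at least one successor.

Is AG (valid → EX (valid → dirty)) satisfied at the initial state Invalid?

States satisfying valid → EX (valid → dirty): {Invalid, Exclusive, Modified, Shared, Owned}.
States satisfying AG (valid → EX (valid → dirty)): {Invalid, Exclusive, Modified, Shared, Owned}.
Every state reachable from Invalid satisfies valid → EX (valid → dirty).
Invalid ∈ Sat(AG (valid → EX (valid → dirty))).

Satisfied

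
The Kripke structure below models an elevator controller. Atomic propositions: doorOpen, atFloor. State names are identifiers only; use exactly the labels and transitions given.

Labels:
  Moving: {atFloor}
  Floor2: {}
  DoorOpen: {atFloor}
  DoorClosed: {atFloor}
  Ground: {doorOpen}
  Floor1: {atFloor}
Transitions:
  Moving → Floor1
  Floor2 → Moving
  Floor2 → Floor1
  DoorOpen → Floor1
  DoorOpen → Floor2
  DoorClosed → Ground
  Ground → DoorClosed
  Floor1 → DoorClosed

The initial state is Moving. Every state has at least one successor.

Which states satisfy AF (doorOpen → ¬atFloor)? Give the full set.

States satisfying doorOpen → ¬atFloor: {Moving, Floor2, DoorOpen, DoorClosed, Ground, Floor1}.
States satisfying AF (doorOpen → ¬atFloor): {Moving, Floor2, DoorOpen, DoorClosed, Ground, Floor1}.

{Moving, Floor2, DoorOpen, DoorClosed, Ground, Floor1}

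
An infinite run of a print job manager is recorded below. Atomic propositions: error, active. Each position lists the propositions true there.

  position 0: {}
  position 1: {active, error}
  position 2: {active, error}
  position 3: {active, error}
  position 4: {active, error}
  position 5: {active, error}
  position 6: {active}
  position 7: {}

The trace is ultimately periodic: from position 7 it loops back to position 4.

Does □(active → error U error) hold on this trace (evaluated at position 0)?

Violated

active → error U error must hold at every position from 0 onward. It fails at position 6, so □(active → error U error) is false.
Positions where active holds: 1, 2, 3, 4, 5, 6.
Check error U error at each: 1→ok, 2→ok, 3→ok, 4→ok, 5→ok, 6→fails.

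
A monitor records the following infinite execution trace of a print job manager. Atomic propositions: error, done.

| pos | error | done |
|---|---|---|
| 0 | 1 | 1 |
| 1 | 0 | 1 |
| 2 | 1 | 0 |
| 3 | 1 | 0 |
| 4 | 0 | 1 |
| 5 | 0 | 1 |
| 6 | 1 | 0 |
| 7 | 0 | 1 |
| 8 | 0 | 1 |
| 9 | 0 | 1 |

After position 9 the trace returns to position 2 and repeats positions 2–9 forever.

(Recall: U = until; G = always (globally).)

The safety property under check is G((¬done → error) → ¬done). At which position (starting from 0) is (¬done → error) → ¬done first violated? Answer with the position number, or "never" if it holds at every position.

0

At position 0 the labels are {done, error}, so (¬done → error) → ¬done is false there. This is the first violation.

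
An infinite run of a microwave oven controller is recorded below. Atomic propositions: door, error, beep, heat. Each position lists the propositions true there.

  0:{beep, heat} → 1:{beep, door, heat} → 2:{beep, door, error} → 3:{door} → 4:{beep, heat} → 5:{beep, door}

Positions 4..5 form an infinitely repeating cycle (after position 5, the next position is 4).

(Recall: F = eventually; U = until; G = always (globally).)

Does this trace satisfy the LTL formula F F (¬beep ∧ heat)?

Does not hold

F (¬beep ∧ heat) is false at every position 0..5, so it never becomes true and F F (¬beep ∧ heat) fails.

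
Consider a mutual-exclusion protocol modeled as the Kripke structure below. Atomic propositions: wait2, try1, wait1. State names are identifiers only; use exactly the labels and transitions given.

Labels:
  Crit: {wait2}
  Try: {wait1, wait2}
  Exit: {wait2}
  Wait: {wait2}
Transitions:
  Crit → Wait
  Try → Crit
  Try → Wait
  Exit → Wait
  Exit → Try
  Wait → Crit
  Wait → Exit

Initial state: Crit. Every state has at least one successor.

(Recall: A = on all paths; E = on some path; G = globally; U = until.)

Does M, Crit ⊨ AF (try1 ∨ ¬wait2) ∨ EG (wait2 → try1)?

States satisfying try1 ∨ ¬wait2: ∅.
States satisfying AF (try1 ∨ ¬wait2): ∅.
States satisfying wait2 → try1: ∅.
States satisfying EG (wait2 → try1): ∅.
States satisfying AF (try1 ∨ ¬wait2) ∨ EG (wait2 → try1): ∅.
Crit ∉ Sat(AF (try1 ∨ ¬wait2) ∨ EG (wait2 → try1)).

Violated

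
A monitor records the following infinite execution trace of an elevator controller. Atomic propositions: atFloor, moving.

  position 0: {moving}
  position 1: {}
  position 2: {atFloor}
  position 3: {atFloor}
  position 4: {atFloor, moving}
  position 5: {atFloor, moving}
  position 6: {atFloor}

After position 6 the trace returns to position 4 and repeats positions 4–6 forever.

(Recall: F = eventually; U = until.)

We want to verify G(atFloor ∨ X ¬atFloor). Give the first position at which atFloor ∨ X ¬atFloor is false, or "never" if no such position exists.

1

Check atFloor ∨ X ¬atFloor at each position in order: 0 ✓.
At position 1 the labels are {} and the next position 2 has {atFloor}, so atFloor ∨ X ¬atFloor is false there. This is the first violation.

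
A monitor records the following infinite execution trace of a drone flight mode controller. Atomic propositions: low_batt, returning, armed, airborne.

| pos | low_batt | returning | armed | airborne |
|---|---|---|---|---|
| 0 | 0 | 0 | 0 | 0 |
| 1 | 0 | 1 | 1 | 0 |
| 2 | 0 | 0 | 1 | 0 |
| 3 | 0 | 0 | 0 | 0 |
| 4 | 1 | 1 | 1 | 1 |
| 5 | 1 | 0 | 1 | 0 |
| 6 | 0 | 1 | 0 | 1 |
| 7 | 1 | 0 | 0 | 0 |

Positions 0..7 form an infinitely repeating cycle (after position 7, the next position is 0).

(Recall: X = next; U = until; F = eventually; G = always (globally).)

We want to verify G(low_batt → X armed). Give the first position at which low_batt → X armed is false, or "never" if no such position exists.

Check low_batt → X armed at each position in order: 0 ✓, 1 ✓, 2 ✓, 3 ✓, 4 ✓.
At position 5 the labels are {armed, low_batt} and the next position 6 has {airborne, returning}, so low_batt → X armed is false there. This is the first violation.

5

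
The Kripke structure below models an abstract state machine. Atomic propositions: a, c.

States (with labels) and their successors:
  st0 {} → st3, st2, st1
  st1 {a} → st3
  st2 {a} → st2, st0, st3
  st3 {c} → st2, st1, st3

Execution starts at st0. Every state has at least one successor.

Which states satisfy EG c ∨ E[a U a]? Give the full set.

{st1, st2, st3}

States satisfying c: {st3}.
States satisfying EG c: {st3}.
States satisfying a: {st1, st2}.
States satisfying E[a U a]: {st1, st2}.
States satisfying EG c ∨ E[a U a]: {st1, st2, st3}.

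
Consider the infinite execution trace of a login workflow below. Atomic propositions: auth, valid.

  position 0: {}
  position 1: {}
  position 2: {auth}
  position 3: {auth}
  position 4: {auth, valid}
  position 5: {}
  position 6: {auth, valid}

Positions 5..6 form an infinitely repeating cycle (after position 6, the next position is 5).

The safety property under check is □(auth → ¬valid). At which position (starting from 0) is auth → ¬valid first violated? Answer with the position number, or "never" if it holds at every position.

Check auth → ¬valid at each position in order: 0 ✓, 1 ✓, 2 ✓, 3 ✓.
At position 4 the labels are {auth, valid}, so auth → ¬valid is false there. This is the first violation.

4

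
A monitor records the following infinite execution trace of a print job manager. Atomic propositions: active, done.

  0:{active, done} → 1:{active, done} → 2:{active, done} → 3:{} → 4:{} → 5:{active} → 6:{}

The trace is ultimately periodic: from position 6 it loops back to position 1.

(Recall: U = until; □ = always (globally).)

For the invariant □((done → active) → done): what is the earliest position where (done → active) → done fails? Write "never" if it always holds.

Check (done → active) → done at each position in order: 0 ✓, 1 ✓, 2 ✓.
At position 3 the labels are {}, so (done → active) → done is false there. This is the first violation.

3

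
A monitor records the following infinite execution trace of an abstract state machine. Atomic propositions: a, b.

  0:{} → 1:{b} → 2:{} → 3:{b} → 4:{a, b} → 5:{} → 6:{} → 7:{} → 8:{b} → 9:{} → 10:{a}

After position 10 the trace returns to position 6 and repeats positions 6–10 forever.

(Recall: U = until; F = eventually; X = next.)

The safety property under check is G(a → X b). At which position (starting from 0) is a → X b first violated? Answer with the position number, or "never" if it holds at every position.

Check a → X b at each position in order: 0 ✓, 1 ✓, 2 ✓, 3 ✓.
At position 4 the labels are {a, b} and the next position 5 has {}, so a → X b is false there. This is the first violation.

4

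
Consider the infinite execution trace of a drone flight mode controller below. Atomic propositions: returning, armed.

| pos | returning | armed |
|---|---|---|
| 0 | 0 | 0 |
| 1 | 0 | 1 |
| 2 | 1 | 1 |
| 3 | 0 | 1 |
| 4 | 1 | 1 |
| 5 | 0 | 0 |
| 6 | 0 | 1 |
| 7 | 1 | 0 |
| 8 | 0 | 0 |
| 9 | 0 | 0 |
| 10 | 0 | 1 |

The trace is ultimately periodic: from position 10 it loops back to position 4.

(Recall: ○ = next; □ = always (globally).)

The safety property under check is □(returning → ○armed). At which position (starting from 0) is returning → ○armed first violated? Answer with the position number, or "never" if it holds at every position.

4

Check returning → ○armed at each position in order: 0 ✓, 1 ✓, 2 ✓, 3 ✓.
At position 4 the labels are {armed, returning} and the next position 5 has {}, so returning → ○armed is false there. This is the first violation.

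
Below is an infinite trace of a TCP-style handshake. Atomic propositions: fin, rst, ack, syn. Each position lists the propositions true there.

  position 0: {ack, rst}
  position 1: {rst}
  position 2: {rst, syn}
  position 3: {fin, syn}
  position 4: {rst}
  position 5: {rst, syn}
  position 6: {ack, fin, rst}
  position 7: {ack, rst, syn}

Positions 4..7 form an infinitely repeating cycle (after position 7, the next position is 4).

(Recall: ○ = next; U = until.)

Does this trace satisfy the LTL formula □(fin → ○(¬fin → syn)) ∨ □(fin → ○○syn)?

Violated

fin → ○(¬fin → syn) must hold at every position from 0 onward. It fails at position 3, so □(fin → ○(¬fin → syn)) is false.
Positions where fin holds: 3, 6.
Check ○(¬fin → syn) at each: 3→fails, 6→ok.
fin → ○○syn must hold at every position from 0 onward. It fails at position 6, so □(fin → ○○syn) is false.
Positions where fin holds: 3, 6.
Check ○○syn at each: 3→ok, 6→fails.
At position 0: □(fin → ○(¬fin → syn)) is false; □(fin → ○○syn) is false; so □(fin → ○(¬fin → syn)) ∨ □(fin → ○○syn) is false.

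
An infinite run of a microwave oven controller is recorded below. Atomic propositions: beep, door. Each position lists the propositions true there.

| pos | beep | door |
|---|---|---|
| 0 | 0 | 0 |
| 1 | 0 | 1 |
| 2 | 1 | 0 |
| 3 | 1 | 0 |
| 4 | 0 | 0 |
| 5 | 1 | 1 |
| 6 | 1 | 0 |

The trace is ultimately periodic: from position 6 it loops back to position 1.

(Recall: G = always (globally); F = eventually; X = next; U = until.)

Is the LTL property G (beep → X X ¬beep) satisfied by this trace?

Violated

beep → X X ¬beep must hold at every position from 0 onward. It fails at position 3, so G (beep → X X ¬beep) is false.
Positions where beep holds: 2, 3, 5, 6.
Check X X ¬beep at each: 2→ok, 3→fails, 5→ok, 6→fails.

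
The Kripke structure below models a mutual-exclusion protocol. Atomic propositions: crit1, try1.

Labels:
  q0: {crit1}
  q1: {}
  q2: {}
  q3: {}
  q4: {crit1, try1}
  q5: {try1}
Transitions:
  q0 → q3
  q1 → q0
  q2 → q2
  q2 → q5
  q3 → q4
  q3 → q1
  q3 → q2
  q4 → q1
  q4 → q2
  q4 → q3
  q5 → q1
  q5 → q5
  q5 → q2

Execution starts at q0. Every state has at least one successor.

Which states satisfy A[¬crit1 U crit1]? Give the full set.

States satisfying ¬crit1: {q1, q2, q3, q5}.
States satisfying crit1: {q0, q4}.
States satisfying A[¬crit1 U crit1]: {q0, q1, q4}.

{q0, q1, q4}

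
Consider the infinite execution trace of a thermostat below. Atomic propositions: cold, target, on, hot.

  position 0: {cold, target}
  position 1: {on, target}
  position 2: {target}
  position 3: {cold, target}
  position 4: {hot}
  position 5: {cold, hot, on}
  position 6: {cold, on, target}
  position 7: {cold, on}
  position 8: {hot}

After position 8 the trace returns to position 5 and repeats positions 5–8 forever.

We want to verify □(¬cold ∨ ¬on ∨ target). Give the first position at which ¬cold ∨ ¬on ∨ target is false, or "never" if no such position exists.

Check ¬cold ∨ ¬on ∨ target at each position in order: 0 ✓, 1 ✓, 2 ✓, 3 ✓, 4 ✓.
At position 5 the labels are {cold, hot, on}, so ¬cold ∨ ¬on ∨ target is false there. This is the first violation.

5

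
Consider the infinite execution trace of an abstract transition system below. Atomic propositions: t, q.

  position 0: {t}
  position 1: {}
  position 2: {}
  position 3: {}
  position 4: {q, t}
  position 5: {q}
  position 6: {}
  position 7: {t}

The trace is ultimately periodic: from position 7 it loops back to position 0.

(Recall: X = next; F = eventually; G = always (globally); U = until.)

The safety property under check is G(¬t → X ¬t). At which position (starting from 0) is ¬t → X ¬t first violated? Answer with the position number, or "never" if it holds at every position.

3

Check ¬t → X ¬t at each position in order: 0 ✓, 1 ✓, 2 ✓.
At position 3 the labels are {} and the next position 4 has {q, t}, so ¬t → X ¬t is false there. This is the first violation.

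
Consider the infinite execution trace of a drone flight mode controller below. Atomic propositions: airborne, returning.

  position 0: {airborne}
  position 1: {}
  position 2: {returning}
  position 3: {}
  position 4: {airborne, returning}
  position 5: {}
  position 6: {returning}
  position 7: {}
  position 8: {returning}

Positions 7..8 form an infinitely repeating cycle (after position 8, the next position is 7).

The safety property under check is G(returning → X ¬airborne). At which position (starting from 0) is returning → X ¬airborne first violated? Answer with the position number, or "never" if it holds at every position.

never

returning → X ¬airborne holds at every position 0..8, and those are all the positions the trace ever visits, so the invariant G(returning → X ¬airborne) is never violated.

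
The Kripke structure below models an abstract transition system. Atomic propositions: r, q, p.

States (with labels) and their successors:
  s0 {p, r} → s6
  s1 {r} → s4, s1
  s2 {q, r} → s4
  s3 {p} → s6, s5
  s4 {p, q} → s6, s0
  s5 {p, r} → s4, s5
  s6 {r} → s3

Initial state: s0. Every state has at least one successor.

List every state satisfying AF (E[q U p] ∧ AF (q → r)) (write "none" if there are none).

States satisfying E[q U p] ∧ AF (q → r): {s0, s2, s3, s4, s5}.
States satisfying AF (E[q U p] ∧ AF (q → r)): {s0, s2, s3, s4, s5, s6}.

{s0, s2, s3, s4, s5, s6}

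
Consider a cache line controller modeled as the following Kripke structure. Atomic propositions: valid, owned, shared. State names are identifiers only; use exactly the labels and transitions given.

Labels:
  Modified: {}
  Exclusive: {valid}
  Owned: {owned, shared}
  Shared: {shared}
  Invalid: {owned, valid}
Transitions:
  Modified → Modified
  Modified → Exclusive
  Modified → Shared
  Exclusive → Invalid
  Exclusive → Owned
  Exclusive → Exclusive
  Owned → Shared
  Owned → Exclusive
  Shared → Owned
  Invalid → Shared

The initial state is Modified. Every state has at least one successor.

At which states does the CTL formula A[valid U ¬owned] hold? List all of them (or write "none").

States satisfying valid: {Exclusive, Invalid}.
States satisfying ¬owned: {Modified, Exclusive, Shared}.
States satisfying A[valid U ¬owned]: {Modified, Exclusive, Shared, Invalid}.

{Modified, Exclusive, Shared, Invalid}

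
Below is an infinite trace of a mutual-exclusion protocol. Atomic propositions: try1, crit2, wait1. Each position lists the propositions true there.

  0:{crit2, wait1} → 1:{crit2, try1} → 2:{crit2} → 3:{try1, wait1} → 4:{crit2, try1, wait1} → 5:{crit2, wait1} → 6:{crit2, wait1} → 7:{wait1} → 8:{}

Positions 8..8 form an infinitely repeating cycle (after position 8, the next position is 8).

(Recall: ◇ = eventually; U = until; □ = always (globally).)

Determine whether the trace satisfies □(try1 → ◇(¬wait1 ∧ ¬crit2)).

Holds

try1 → ◇(¬wait1 ∧ ¬crit2) holds at every position 0..8, and those are all positions ever visited, so □(try1 → ◇(¬wait1 ∧ ¬crit2)) holds.
Positions where try1 holds: 1, 3, 4.
Check ◇(¬wait1 ∧ ¬crit2) at each: 1→ok, 3→ok, 4→ok.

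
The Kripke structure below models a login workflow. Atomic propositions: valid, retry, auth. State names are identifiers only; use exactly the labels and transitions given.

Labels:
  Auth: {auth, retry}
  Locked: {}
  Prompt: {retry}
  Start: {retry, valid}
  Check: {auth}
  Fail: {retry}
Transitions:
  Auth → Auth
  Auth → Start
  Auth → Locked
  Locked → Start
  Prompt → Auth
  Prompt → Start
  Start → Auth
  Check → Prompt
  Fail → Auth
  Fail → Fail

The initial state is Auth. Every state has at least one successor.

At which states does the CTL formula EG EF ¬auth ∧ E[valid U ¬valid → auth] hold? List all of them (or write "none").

{Auth, Start, Check}

States satisfying EF ¬auth: {Auth, Locked, Prompt, Start, Check, Fail}.
States satisfying EG EF ¬auth: {Auth, Locked, Prompt, Start, Check, Fail}.
States satisfying valid: {Start}.
States satisfying ¬valid → auth: {Auth, Start, Check}.
States satisfying E[valid U ¬valid → auth]: {Auth, Start, Check}.
States satisfying EG EF ¬auth ∧ E[valid U ¬valid → auth]: {Auth, Start, Check}.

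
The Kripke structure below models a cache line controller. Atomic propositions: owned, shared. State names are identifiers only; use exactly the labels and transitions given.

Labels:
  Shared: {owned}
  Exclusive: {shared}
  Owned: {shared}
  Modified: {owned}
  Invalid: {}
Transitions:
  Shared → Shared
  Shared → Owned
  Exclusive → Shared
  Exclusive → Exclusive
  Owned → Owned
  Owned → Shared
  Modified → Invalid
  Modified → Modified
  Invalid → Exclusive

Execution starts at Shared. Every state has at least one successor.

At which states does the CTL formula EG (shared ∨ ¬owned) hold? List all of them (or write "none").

States satisfying shared ∨ ¬owned: {Exclusive, Owned, Invalid}.
States satisfying EG (shared ∨ ¬owned): {Exclusive, Owned, Invalid}.

{Exclusive, Owned, Invalid}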